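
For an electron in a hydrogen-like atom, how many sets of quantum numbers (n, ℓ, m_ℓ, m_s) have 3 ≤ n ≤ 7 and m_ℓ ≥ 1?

110

Go shell by shell, enumerating (ℓ, m_ℓ) with m_ℓ ≥ 1:
n=3 → 3; n=4 → 6; n=5 → 10; n=6 → 15; n=7 → 21.
Orbitals: 3 + 6 + 10 + 15 + 21 = 55. Including both spin states (m_s = ±1/2) gives 2 × 55 = 110 states.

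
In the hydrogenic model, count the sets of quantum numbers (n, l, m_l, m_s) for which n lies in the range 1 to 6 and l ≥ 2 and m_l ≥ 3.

20

For each n in the range, tally the orbitals obeying l ≥ 2 and m_l ≥ 3:
n=4 → 1; n=5 → 3; n=6 → 6.
Orbitals: 1 + 3 + 6 = 10. Including both spin states (m_s = ±1/2) gives 2 × 10 = 20 states.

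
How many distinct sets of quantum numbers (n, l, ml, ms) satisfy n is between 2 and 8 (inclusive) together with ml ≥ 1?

Work shell by shell — for each n, count the (l, ml) pairs that satisfy ml ≥ 1:
n=2 → 1; n=3 → 3; n=4 → 6; n=5 → 10; n=6 → 15; n=7 → 21; n=8 → 28.
Orbitals: 1 + 3 + 6 + 10 + 15 + 21 + 28 = 84. Including both spin states (ms = ±1/2) gives 2 × 84 = 168 states.

168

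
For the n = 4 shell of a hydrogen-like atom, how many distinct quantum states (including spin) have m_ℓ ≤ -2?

6

With n = 4 the allowed ℓ are 0, 1, …, 3.
Per ℓ-value: ℓ=2 → 1; ℓ=3 → 2.
Orbitals: 1 + 2 = 3. Each orbital carries two spin states, so 3 × 2 = 6 states.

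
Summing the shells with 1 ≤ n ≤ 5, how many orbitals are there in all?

Shell n has n² orbitals: 1²=1 + 2²=4 + 3²=9 + 4²=16 + 5²=25 = 55 orbitals.

55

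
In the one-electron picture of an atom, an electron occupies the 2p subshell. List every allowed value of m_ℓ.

-1, 0, 1

The 2p subshell has ℓ = 1, and m_ℓ takes every integer from −ℓ to +ℓ. With ℓ = 1 that gives the 3 values -1, 0, 1.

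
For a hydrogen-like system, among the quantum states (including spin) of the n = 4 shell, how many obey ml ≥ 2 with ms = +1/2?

With n = 4 the allowed l are 0, 1, …, 3.
Orbitals with ml ≥ 2, by l: l=2 → 1; l=3 → 2.
Orbitals: 1 + 2 = 3. With ms fixed to a single value there is one state per orbital, giving 3 states.

3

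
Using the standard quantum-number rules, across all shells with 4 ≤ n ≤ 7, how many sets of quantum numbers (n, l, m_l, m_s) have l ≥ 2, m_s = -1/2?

110

Count contributing orbitals for each principal shell:
n=4 → 12; n=5 → 21; n=6 → 32; n=7 → 45.
Orbitals: 12 + 21 + 32 + 45 = 110. With m_s fixed to -1/2 there is one state per orbital, so 110 states.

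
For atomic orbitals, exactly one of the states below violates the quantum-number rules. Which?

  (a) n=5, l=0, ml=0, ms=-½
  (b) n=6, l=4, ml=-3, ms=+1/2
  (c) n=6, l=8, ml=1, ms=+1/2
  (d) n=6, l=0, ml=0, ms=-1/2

(c)

(c) has l = 8 ≥ n = 6, violating 0 ≤ l ≤ n−1.
The remaining sets (a), (b), (d) satisfy all four rules.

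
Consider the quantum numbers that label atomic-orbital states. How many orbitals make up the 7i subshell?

A subshell has 2ℓ+1 orbitals; with ℓ = 6, that's 13.

13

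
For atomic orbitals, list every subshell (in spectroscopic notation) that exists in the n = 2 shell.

For n = 2, ℓ runs from 0 to 1. In spectroscopic notation ℓ = 0,1,2,… ↔ s,p,d,f,g,h,i, so the subshells are 2s, 2p.

2s, 2p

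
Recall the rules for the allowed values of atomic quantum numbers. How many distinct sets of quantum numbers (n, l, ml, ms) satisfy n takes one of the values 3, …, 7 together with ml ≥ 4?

20

Per-shell orbital counts meeting the constraint:
n=5 → 1; n=6 → 3; n=7 → 6.
Orbitals: 1 + 3 + 6 = 10. Including both spin states (ms = ±1/2) gives 2 × 10 = 20 states.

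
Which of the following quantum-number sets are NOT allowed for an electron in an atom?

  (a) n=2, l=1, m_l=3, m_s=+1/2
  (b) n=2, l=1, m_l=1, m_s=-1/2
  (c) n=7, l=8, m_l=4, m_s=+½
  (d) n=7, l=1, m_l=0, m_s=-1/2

(a) and (c)

(a) has |m_l| = 3 > l = 1, violating −l ≤ m_l ≤ l.
(c) has l = 8 ≥ n = 7, violating 0 ≤ l ≤ n−1.
The remaining sets (b), (d) satisfy all four rules.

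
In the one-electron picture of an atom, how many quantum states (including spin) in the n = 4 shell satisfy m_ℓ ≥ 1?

12

Contributions: ℓ=1 → 1; ℓ=2 → 2; ℓ=3 → 3.
Orbitals: 1 + 2 + 3 = 6. Each orbital carries two spin states, so 6 × 2 = 12 states.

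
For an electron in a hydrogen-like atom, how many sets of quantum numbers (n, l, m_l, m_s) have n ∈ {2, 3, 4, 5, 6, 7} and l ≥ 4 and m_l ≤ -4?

Work shell by shell — for each n, count the (l, m_l) pairs that satisfy l ≥ 4 and m_l ≤ -4:
n=5 → 1; n=6 → 3; n=7 → 6.
Orbitals: 1 + 3 + 6 = 10. Including both spin states (m_s = ±1/2) gives 2 × 10 = 20 states.

20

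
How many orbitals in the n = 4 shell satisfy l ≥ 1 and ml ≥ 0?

The (l, ml) pairs meeting l ≥ 1 and ml ≥ 0 give: l=1 → 2; l=2 → 3; l=3 → 4.
Total orbitals: 2 + 3 + 4 = 9.

9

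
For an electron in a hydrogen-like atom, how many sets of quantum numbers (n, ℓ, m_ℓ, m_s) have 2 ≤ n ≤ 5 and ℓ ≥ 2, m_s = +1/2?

38

For each n in the range, tally the orbitals obeying ℓ ≥ 2:
n=3 → 5; n=4 → 12; n=5 → 21.
Orbitals: 5 + 12 + 21 = 38. With m_s fixed to +1/2 there is one state per orbital, so 38 states.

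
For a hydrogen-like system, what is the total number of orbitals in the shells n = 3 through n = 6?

86

Shell n has n² orbitals: 3²=9 + 4²=16 + 5²=25 + 6²=36 = 86 orbitals.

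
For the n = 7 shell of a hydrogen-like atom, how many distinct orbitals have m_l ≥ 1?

21

The n = 7 shell has l = 0 through 6; check each.
Contributions: l=1 → 1; l=2 → 2; l=3 → 3; l=4 → 4; l=5 → 5; l=6 → 6.
Total orbitals: 1 + 2 + 3 + 4 + 5 + 6 = 21.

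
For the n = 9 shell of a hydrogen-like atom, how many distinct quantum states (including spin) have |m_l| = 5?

Go through l = 0, …, 8 (the values permitted for n = 9).
Per l-value: l=5 → 2; l=6 → 2; l=7 → 2; l=8 → 2.
Orbitals: 2 + 2 + 2 + 2 = 8. Each orbital carries two spin states, so 8 × 2 = 16 states.

16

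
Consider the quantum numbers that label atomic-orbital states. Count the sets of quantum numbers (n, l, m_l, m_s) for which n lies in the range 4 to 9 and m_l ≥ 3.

112

Count contributing orbitals for each principal shell:
n=4 → 1; n=5 → 3; n=6 → 6; n=7 → 10; n=8 → 15; n=9 → 21.
Orbitals: 1 + 3 + 6 + 10 + 15 + 21 = 56. Including both spin states (m_s = ±1/2) gives 2 × 56 = 112 states.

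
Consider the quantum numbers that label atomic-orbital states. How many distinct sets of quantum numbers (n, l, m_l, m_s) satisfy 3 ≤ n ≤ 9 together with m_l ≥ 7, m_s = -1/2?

For each n in the range, tally the orbitals obeying m_l ≥ 7:
n=8 → 1; n=9 → 3.
Orbitals: 1 + 3 = 4. With m_s fixed to -1/2 there is one state per orbital, so 4 states.

4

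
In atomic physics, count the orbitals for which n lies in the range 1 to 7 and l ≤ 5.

127

Work shell by shell — for each n, count the (l, m_l) pairs that satisfy l ≤ 5:
n=1 → 1; n=2 → 4; n=3 → 9; n=4 → 16; n=5 → 25; n=6 → 36; n=7 → 36.
Total orbitals: 1 + 4 + 9 + 16 + 25 + 36 + 36 = 127.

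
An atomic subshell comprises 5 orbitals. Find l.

l = 2

2l+1 = 5 gives l = 2.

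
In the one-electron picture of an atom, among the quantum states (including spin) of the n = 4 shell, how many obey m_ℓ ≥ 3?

2

The n = 4 shell has ℓ = 0 through 3; check each.
Contributions: ℓ=3 → 1.
Orbitals: 1. Each orbital carries two spin states, so 1 × 2 = 2 states.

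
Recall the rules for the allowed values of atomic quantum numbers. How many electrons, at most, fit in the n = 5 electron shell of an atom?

A shell holds 2n² electrons: 2 × 5² = 2 × 25 = 50.

50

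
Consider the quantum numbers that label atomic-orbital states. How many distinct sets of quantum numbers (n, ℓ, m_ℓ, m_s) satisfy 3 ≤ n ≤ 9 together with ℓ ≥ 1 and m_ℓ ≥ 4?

70

Per-shell orbital counts meeting the constraint:
n=5 → 1; n=6 → 3; n=7 → 6; n=8 → 10; n=9 → 15.
Orbitals: 1 + 3 + 6 + 10 + 15 = 35. Including both spin states (m_s = ±1/2) gives 2 × 35 = 70 states.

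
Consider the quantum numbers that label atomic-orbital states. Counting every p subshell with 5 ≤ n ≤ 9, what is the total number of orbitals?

A p subshell (ℓ = 1) exists for every n ≥ 2, so shells n = 5, 6, 7, 8, 9 each contribute one — 5 subshells.
Since each p subshell has 2·1+1 = 3 orbitals, the total is 5 × 3 = 15.

15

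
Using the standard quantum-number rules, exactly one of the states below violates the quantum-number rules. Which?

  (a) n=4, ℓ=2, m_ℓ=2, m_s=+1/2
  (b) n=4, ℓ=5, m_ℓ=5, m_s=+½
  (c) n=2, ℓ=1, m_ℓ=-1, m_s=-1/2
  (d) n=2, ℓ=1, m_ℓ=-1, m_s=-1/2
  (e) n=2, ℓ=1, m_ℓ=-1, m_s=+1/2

(b) has ℓ = 5 ≥ n = 4, violating 0 ≤ ℓ ≤ n−1.
The remaining sets (a), (c), (d), (e) satisfy all four rules.

(b)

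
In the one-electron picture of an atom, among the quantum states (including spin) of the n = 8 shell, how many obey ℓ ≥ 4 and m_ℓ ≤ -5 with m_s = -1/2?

For n = 8, ℓ ranges over 0 … 7.
The (ℓ, m_ℓ) pairs meeting ℓ ≥ 4 and m_ℓ ≤ -5 give: ℓ=5 → 1; ℓ=6 → 2; ℓ=7 → 3.
Orbitals: 1 + 2 + 3 = 6. With m_s fixed to a single value there is one state per orbital, giving 6 states.

6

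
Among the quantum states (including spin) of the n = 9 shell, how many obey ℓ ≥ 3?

144

With n = 9 the allowed ℓ are 0, 1, …, 8.
The (ℓ, m_ℓ) pairs meeting ℓ ≥ 3 give: ℓ=3 → 7; ℓ=4 → 9; ℓ=5 → 11; ℓ=6 → 13; ℓ=7 → 15; ℓ=8 → 17.
Orbitals: 7 + 9 + 11 + 13 + 15 + 17 = 72. Each orbital carries two spin states, so 72 × 2 = 144 states.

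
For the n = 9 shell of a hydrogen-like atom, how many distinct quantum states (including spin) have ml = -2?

Go through l = 0, …, 8 (the values permitted for n = 9).
The (l, ml) pairs meeting ml = -2 give: l=2 → 1; l=3 → 1; l=4 → 1; l=5 → 1; l=6 → 1; l=7 → 1; l=8 → 1.
Orbitals: 1 + 1 + 1 + 1 + 1 + 1 + 1 = 7. Each orbital carries two spin states, so 7 × 2 = 14 states.

14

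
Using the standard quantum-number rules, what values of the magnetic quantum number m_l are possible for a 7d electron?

-2, -1, 0, 1, 2

The 7d subshell has l = 2, and m_l takes every integer from −l to +l. With l = 2 that gives the 5 values -2, -1, 0, 1, 2.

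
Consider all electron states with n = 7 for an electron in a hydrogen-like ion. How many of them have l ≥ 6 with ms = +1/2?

13

Contributions: l=6 → 13.
Orbitals: 13. With ms fixed to a single value there is one state per orbital, giving 13 states.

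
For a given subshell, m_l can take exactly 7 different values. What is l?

l = 3 (f)

m_l ranges over 2l+1 integers, so 2l+1 = 7 ⇒ l = 3.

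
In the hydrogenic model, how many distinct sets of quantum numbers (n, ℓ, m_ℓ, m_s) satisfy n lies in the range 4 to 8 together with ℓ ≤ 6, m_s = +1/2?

175

Per-shell orbital counts meeting the constraint:
n=4 → 16; n=5 → 25; n=6 → 36; n=7 → 49; n=8 → 49.
Orbitals: 16 + 25 + 36 + 49 + 49 = 175. With m_s fixed to +1/2 there is one state per orbital, so 175 states.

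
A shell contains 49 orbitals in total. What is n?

n² = 49 ⇒ n = 7.

n = 7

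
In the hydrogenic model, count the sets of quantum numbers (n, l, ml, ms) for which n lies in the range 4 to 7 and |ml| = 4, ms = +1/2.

12

Treat each shell separately and count matching orbitals:
n=5 → 2; n=6 → 4; n=7 → 6.
Orbitals: 2 + 4 + 6 = 12. With ms fixed to +1/2 there is one state per orbital, so 12 states.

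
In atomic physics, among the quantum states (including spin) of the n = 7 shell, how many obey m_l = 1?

The (l, m_l) pairs meeting m_l = 1 give: l=1 → 1; l=2 → 1; l=3 → 1; l=4 → 1; l=5 → 1; l=6 → 1.
Orbitals: 1 + 1 + 1 + 1 + 1 + 1 = 6. Each orbital carries two spin states, so 6 × 2 = 12 states.

12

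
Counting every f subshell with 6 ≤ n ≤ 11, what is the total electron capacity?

An f subshell (l = 3) exists for every n ≥ 4, so shells n = 6, 7, 8, 9, 10, 11 each contribute one — 6 subshells.
Since each f subshell holds 2(2·3+1) = 14 electrons, the total is 6 × 14 = 84.

84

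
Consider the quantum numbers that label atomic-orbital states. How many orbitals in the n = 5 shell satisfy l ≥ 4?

9

Go through l = 0, …, 4 (the values permitted for n = 5).
The (l, m_l) pairs meeting l ≥ 4 give: l=4 → 9.
Total orbitals: 9.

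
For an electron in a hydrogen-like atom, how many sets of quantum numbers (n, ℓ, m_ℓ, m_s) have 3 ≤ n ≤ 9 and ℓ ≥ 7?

Per-shell orbital counts meeting the constraint:
n=8 → 15; n=9 → 32.
Orbitals: 15 + 32 = 47. Including both spin states (m_s = ±1/2) gives 2 × 47 = 94 states.

94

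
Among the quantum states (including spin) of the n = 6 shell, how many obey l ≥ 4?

40

The n = 6 shell has l = 0 through 5; check each.
Contributions: l=4 → 9; l=5 → 11.
Orbitals: 9 + 11 = 20. Each orbital carries two spin states, so 20 × 2 = 40 states.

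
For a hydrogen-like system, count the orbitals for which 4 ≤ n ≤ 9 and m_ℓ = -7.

Work shell by shell — for each n, count the (ℓ, m_ℓ) pairs that satisfy m_ℓ = -7:
n=8 → 1; n=9 → 2.
Total orbitals: 1 + 2 = 3.

3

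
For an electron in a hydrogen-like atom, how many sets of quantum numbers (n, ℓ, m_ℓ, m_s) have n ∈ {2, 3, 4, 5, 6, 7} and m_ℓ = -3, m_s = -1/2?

10

Go shell by shell, enumerating (ℓ, m_ℓ) with m_ℓ = -3:
n=4 → 1; n=5 → 2; n=6 → 3; n=7 → 4.
Orbitals: 1 + 2 + 3 + 4 = 10. With m_s fixed to -1/2 there is one state per orbital, so 10 states.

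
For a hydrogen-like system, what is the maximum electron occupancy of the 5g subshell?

A subshell with ℓ = 4 has 2ℓ+1 = 9 orbitals, each holding 2 electrons (spin ±1/2), so 9 × 2 = 18.

18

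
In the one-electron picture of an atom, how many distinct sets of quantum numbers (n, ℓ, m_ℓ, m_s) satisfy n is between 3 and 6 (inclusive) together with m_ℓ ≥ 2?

Work shell by shell — for each n, count the (ℓ, m_ℓ) pairs that satisfy m_ℓ ≥ 2:
n=3 → 1; n=4 → 3; n=5 → 6; n=6 → 10.
Orbitals: 1 + 3 + 6 + 10 = 20. Including both spin states (m_s = ±1/2) gives 2 × 20 = 40 states.

40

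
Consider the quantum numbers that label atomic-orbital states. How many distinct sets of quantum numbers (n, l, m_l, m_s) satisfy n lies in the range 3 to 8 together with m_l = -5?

12

Count contributing orbitals for each principal shell:
n=6 → 1; n=7 → 2; n=8 → 3.
Orbitals: 1 + 2 + 3 = 6. Including both spin states (m_s = ±1/2) gives 2 × 6 = 12 states.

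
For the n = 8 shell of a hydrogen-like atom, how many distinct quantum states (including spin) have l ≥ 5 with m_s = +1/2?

Contributions: l=5 → 11; l=6 → 13; l=7 → 15.
Orbitals: 11 + 13 + 15 = 39. With m_s fixed to a single value there is one state per orbital, giving 39 states.

39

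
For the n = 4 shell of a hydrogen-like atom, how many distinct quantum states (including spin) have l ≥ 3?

Go through l = 0, …, 3 (the values permitted for n = 4).
Per l-value: l=3 → 7.
Orbitals: 7. Each orbital carries two spin states, so 7 × 2 = 14 states.

14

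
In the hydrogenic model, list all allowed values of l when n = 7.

0, 1, 2, 3, 4, 5, 6

l is an integer with 0 ≤ l ≤ n−1, so for n = 7: l = 0, 1, 2, 3, 4, 5, 6.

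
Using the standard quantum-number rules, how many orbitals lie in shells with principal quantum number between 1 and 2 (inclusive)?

Shell n has n² orbitals: 1²=1 + 2²=4 = 5 orbitals.

5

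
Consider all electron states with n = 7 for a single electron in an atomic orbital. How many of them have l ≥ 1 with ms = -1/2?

48

For n = 7, l ranges over 0 … 6.
The (l, ml) pairs meeting l ≥ 1 give: l=1 → 3; l=2 → 5; l=3 → 7; l=4 → 9; l=5 → 11; l=6 → 13.
Orbitals: 3 + 5 + 7 + 9 + 11 + 13 = 48. With ms fixed to a single value there is one state per orbital, giving 48 states.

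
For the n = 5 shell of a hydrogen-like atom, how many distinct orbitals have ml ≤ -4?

1

With n = 5 the allowed l are 0, 1, …, 4.
Orbitals with ml ≤ -4, by l: l=4 → 1.
Total orbitals: 1.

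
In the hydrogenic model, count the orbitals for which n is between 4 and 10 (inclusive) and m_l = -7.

Per-shell orbital counts meeting the constraint:
n=8 → 1; n=9 → 2; n=10 → 3.
Total orbitals: 1 + 2 + 3 = 6.

6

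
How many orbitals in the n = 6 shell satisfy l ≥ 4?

With n = 6 the allowed l are 0, 1, …, 5.
Contributions: l=4 → 9; l=5 → 11.
Total orbitals: 9 + 11 = 20.

20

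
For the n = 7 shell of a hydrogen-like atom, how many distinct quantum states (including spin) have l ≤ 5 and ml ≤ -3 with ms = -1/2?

6

With n = 7 the allowed l are 0, 1, …, 6.
Contributions: l=3 → 1; l=4 → 2; l=5 → 3.
Orbitals: 1 + 2 + 3 = 6. With ms fixed to a single value there is one state per orbital, giving 6 states.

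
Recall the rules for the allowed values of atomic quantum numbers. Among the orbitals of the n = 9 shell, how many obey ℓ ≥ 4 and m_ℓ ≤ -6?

The (ℓ, m_ℓ) pairs meeting ℓ ≥ 4 and m_ℓ ≤ -6 give: ℓ=6 → 1; ℓ=7 → 2; ℓ=8 → 3.
Total orbitals: 1 + 2 + 3 = 6.

6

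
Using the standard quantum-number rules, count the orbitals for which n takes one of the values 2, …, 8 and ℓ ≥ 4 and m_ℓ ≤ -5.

Count contributing orbitals for each principal shell:
n=6 → 1; n=7 → 3; n=8 → 6.
Total orbitals: 1 + 3 + 6 = 10.

10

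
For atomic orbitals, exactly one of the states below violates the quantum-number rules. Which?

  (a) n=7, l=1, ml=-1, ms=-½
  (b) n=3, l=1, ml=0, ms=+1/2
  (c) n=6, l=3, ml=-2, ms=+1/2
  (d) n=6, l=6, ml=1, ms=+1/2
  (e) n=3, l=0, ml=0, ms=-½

(d)

(d) has l = 6 ≥ n = 6, violating 0 ≤ l ≤ n−1.
The remaining sets (a), (b), (c), (e) satisfy all four rules.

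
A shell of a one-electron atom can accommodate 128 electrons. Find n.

n = 8

2n² = 128 ⇒ n² = 64 ⇒ n = 8.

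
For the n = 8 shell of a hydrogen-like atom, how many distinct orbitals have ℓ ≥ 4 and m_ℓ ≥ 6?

Orbitals with ℓ ≥ 4 and m_ℓ ≥ 6, by ℓ: ℓ=6 → 1; ℓ=7 → 2.
Total orbitals: 1 + 2 = 3.

3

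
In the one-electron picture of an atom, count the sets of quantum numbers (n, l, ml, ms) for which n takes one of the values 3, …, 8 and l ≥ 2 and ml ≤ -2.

Per-shell orbital counts meeting the constraint:
n=3 → 1; n=4 → 3; n=5 → 6; n=6 → 10; n=7 → 15; n=8 → 21.
Orbitals: 1 + 3 + 6 + 10 + 15 + 21 = 56. Including both spin states (ms = ±1/2) gives 2 × 56 = 112 states.

112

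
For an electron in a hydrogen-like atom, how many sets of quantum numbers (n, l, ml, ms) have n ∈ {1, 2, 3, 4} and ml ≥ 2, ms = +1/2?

4

Per-shell orbital counts meeting the constraint:
n=3 → 1; n=4 → 3.
Orbitals: 1 + 3 = 4. With ms fixed to +1/2 there is one state per orbital, so 4 states.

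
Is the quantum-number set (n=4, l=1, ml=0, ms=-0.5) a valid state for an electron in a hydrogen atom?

n = 4 is a positive integer. l = 1 satisfies 0 ≤ l ≤ n−1 = 3. ml = 0 lies in the range −l … +l (here −1 … 1). ms = -1/2 is one of ±1/2.
All four constraints are satisfied.

Valid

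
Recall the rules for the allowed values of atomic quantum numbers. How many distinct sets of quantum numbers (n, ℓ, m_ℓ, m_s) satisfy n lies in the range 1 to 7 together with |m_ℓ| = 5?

For each n in the range, tally the orbitals obeying |m_ℓ| = 5:
n=6 → 2; n=7 → 4.
Orbitals: 2 + 4 = 6. Including both spin states (m_s = ±1/2) gives 2 × 6 = 12 states.

12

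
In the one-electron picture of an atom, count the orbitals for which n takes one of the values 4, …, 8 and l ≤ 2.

For each n in the range, tally the orbitals obeying l ≤ 2:
n=4 → 9; n=5 → 9; n=6 → 9; n=7 → 9; n=8 → 9.
Total orbitals: 9 + 9 + 9 + 9 + 9 = 45.

45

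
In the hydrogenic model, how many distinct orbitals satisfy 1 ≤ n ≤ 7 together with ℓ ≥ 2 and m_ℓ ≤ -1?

For each n in the range, tally the orbitals obeying ℓ ≥ 2 and m_ℓ ≤ -1:
n=3 → 2; n=4 → 5; n=5 → 9; n=6 → 14; n=7 → 20.
Total orbitals: 2 + 5 + 9 + 14 + 20 = 50.

50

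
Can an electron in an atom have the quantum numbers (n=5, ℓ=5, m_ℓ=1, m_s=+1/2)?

The orbital quantum number must satisfy 0 ≤ ℓ ≤ n−1. With n = 5 the allowed ℓ values are 0, 1, 2, 3, 4, so ℓ = 5 is out of range.

Invalid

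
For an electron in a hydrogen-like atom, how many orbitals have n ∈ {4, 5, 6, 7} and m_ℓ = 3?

10

Per-shell orbital counts meeting the constraint:
n=4 → 1; n=5 → 2; n=6 → 3; n=7 → 4.
Total orbitals: 1 + 2 + 3 + 4 = 10.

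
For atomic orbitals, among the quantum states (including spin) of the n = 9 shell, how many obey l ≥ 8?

34

Go through l = 0, …, 8 (the values permitted for n = 9).
The (l, m_l) pairs meeting l ≥ 8 give: l=8 → 17.
Orbitals: 17. Each orbital carries two spin states, so 17 × 2 = 34 states.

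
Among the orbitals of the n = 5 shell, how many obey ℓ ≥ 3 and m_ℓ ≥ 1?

7

The n = 5 shell has ℓ = 0 through 4; check each.
Contributions: ℓ=3 → 3; ℓ=4 → 4.
Total orbitals: 3 + 4 = 7.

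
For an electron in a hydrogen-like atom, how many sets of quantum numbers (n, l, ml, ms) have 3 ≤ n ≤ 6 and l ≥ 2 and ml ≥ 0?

Go shell by shell, enumerating (l, ml) with l ≥ 2 and ml ≥ 0:
n=3 → 3; n=4 → 7; n=5 → 12; n=6 → 18.
Orbitals: 3 + 7 + 12 + 18 = 40. Including both spin states (ms = ±1/2) gives 2 × 40 = 80 states.

80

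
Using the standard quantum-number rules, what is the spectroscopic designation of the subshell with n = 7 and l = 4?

l = 4 corresponds to the letter 'g', so the subshell is 7g.

7g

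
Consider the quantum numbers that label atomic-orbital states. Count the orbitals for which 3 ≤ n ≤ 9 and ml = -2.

28

Treat each shell separately and count matching orbitals:
n=3 → 1; n=4 → 2; n=5 → 3; n=6 → 4; n=7 → 5; n=8 → 6; n=9 → 7.
Total orbitals: 1 + 2 + 3 + 4 + 5 + 6 + 7 = 28.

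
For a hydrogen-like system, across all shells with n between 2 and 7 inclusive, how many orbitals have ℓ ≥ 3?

Go shell by shell, enumerating (ℓ, m_ℓ) with ℓ ≥ 3:
n=4 → 7; n=5 → 16; n=6 → 27; n=7 → 40.
Total orbitals: 7 + 16 + 27 + 40 = 90.

90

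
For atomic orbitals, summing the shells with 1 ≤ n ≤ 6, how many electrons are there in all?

182

Shell n has n² orbitals: 1²=1 + 2²=4 + 3²=9 + 4²=16 + 5²=25 + 6²=36 = 91 orbitals.
Two spin states per orbital: 2 × 91 = 182 electrons.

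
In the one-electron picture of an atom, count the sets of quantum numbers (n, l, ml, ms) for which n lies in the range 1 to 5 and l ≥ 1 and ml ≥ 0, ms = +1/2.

Go shell by shell, enumerating (l, ml) with l ≥ 1 and ml ≥ 0:
n=2 → 2; n=3 → 5; n=4 → 9; n=5 → 14.
Orbitals: 2 + 5 + 9 + 14 = 30. With ms fixed to +1/2 there is one state per orbital, so 30 states.

30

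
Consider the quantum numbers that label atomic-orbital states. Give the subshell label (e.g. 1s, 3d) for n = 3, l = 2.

l = 2 corresponds to the letter 'd', so the subshell is 3d.

3d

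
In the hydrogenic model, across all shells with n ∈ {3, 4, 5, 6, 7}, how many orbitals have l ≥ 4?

62

Per-shell orbital counts meeting the constraint:
n=5 → 9; n=6 → 20; n=7 → 33.
Total orbitals: 9 + 20 + 33 = 62.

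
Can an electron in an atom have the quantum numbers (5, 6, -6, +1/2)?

No

The orbital quantum number must satisfy 0 ≤ l ≤ n−1. With n = 5 the allowed l values are 0, 1, 2, 3, 4, so l = 6 is out of range.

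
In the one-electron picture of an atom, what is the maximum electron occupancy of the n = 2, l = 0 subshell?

A subshell with l = 0 has 2l+1 = 1 orbital, each holding 2 electrons (spin ±1/2), so 1 × 2 = 2.

2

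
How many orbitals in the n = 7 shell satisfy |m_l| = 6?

2

Go through l = 0, …, 6 (the values permitted for n = 7).
Orbitals with |m_l| = 6, by l: l=6 → 2.
Total orbitals: 2.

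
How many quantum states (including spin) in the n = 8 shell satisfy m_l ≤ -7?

Contributions: l=7 → 1.
Orbitals: 1. Each orbital carries two spin states, so 1 × 2 = 2 states.

2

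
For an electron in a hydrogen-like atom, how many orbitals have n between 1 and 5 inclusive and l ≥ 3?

23

Per-shell orbital counts meeting the constraint:
n=4 → 7; n=5 → 16.
Total orbitals: 7 + 16 = 23.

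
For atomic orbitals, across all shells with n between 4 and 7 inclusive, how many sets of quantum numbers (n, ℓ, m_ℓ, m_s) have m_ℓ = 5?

Count contributing orbitals for each principal shell:
n=6 → 1; n=7 → 2.
Orbitals: 1 + 2 = 3. Including both spin states (m_s = ±1/2) gives 2 × 3 = 6 states.

6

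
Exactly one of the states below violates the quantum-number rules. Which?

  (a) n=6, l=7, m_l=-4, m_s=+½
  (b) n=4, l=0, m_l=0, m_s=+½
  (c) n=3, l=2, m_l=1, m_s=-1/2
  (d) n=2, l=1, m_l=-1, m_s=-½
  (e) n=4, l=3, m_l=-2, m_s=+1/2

(a) has l = 7 ≥ n = 6, violating 0 ≤ l ≤ n−1.
The remaining sets (b), (c), (d), (e) satisfy all four rules.

(a)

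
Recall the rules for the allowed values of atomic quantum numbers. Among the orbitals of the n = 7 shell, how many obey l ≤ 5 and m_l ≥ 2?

With n = 7 the allowed l are 0, 1, …, 6.
The (l, m_l) pairs meeting l ≤ 5 and m_l ≥ 2 give: l=2 → 1; l=3 → 2; l=4 → 3; l=5 → 4.
Total orbitals: 1 + 2 + 3 + 4 = 10.

10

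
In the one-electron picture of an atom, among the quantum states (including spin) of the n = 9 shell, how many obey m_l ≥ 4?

30

The (l, m_l) pairs meeting m_l ≥ 4 give: l=4 → 1; l=5 → 2; l=6 → 3; l=7 → 4; l=8 → 5.
Orbitals: 1 + 2 + 3 + 4 + 5 = 15. Each orbital carries two spin states, so 15 × 2 = 30 states.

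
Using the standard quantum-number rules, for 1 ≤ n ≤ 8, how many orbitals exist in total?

Total orbitals = 1² + 2² + 3² + 4² + 5² + 6² + 7² + 8² = 204.

204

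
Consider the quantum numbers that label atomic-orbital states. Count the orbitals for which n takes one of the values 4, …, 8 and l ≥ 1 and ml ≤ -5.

10

For each n in the range, tally the orbitals obeying l ≥ 1 and ml ≤ -5:
n=6 → 1; n=7 → 3; n=8 → 6.
Total orbitals: 1 + 3 + 6 = 10.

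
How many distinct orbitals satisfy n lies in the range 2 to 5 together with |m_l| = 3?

6

Per-shell orbital counts meeting the constraint:
n=4 → 2; n=5 → 4.
Total orbitals: 2 + 4 = 6.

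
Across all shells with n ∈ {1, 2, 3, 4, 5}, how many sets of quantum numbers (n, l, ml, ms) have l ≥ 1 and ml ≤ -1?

40

Go shell by shell, enumerating (l, ml) with l ≥ 1 and ml ≤ -1:
n=2 → 1; n=3 → 3; n=4 → 6; n=5 → 10.
Orbitals: 1 + 3 + 6 + 10 = 20. Including both spin states (ms = ±1/2) gives 2 × 20 = 40 states.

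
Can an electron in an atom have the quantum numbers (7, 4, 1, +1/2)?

Allowed

n = 7 is a positive integer. l = 4 satisfies 0 ≤ l ≤ n−1 = 6. ml = 1 lies in the range −l … +l (here −4 … 4). ms = +1/2 is one of ±1/2.
All four constraints are satisfied.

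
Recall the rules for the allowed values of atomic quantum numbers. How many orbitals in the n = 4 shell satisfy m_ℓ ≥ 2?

For n = 4, ℓ ranges over 0 … 3.
Orbitals with m_ℓ ≥ 2, by ℓ: ℓ=2 → 1; ℓ=3 → 2.
Total orbitals: 1 + 2 = 3.

3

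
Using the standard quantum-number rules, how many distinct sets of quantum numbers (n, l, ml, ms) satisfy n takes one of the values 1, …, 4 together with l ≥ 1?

For each n in the range, tally the orbitals obeying l ≥ 1:
n=2 → 3; n=3 → 8; n=4 → 15.
Orbitals: 3 + 8 + 15 = 26. Including both spin states (ms = ±1/2) gives 2 × 26 = 52 states.

52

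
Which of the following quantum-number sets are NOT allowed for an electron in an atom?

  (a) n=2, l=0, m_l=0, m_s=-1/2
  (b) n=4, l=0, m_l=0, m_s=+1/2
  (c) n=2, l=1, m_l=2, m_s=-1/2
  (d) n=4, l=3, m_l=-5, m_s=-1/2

(c) has |m_l| = 2 > l = 1, violating −l ≤ m_l ≤ l.
(d) has |m_l| = 5 > l = 3, violating −l ≤ m_l ≤ l.
The remaining sets (a), (b) satisfy all four rules.

(c) and (d)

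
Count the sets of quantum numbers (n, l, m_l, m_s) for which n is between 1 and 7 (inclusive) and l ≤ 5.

254

Per-shell orbital counts meeting the constraint:
n=1 → 1; n=2 → 4; n=3 → 9; n=4 → 16; n=5 → 25; n=6 → 36; n=7 → 36.
Orbitals: 1 + 4 + 9 + 16 + 25 + 36 + 36 = 127. Including both spin states (m_s = ±1/2) gives 2 × 127 = 254 states.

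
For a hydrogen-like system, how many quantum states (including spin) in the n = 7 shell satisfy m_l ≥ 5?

6

With n = 7 the allowed l are 0, 1, …, 6.
Contributions: l=5 → 1; l=6 → 2.
Orbitals: 1 + 2 = 3. Each orbital carries two spin states, so 3 × 2 = 6 states.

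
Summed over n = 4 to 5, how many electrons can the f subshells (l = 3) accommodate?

28

An f subshell (l = 3) exists for every n ≥ 4, so shells n = 4, 5 each contribute one — 2 subshells.
Since each f subshell holds 2(2·3+1) = 14 electrons, the total is 2 × 14 = 28.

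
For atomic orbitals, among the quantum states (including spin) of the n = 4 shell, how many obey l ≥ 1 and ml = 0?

With n = 4 the allowed l are 0, 1, …, 3.
Per l-value: l=1 → 1; l=2 → 1; l=3 → 1.
Orbitals: 1 + 1 + 1 = 3. Each orbital carries two spin states, so 3 × 2 = 6 states.

6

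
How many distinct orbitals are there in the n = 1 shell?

The n = 1 shell contains n² = 1² = 1 orbital.

1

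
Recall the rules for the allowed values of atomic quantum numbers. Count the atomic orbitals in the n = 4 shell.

16

The n = 4 shell contains n² = 4² = 16 orbitals.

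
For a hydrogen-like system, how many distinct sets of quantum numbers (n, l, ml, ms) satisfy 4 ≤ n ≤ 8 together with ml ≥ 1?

160

For each n in the range, tally the orbitals obeying ml ≥ 1:
n=4 → 6; n=5 → 10; n=6 → 15; n=7 → 21; n=8 → 28.
Orbitals: 6 + 10 + 15 + 21 + 28 = 80. Including both spin states (ms = ±1/2) gives 2 × 80 = 160 states.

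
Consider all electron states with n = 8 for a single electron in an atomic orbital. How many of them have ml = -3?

Go through l = 0, …, 7 (the values permitted for n = 8).
Contributions: l=3 → 1; l=4 → 1; l=5 → 1; l=6 → 1; l=7 → 1.
Orbitals: 1 + 1 + 1 + 1 + 1 = 5. Each orbital carries two spin states, so 5 × 2 = 10 states.

10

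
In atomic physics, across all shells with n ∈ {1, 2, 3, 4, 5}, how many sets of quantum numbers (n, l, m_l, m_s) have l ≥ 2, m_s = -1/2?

38

Treat each shell separately and count matching orbitals:
n=3 → 5; n=4 → 12; n=5 → 21.
Orbitals: 5 + 12 + 21 = 38. With m_s fixed to -1/2 there is one state per orbital, so 38 states.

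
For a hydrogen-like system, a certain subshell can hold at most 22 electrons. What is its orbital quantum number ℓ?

2(2ℓ+1) = 22 ⇒ 2ℓ+1 = 11 ⇒ ℓ = 5.

ℓ = 5 (h)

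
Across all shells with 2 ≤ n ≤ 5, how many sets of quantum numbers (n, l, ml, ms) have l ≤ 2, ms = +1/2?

For each n in the range, tally the orbitals obeying l ≤ 2:
n=2 → 4; n=3 → 9; n=4 → 9; n=5 → 9.
Orbitals: 4 + 9 + 9 + 9 = 31. With ms fixed to +1/2 there is one state per orbital, so 31 states.

31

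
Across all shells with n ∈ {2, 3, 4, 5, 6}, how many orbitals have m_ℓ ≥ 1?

Treat each shell separately and count matching orbitals:
n=2 → 1; n=3 → 3; n=4 → 6; n=5 → 10; n=6 → 15.
Total orbitals: 1 + 3 + 6 + 10 + 15 = 35.

35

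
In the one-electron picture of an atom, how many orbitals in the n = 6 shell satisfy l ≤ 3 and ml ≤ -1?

Go through l = 0, …, 5 (the values permitted for n = 6).
Orbitals with l ≤ 3 and ml ≤ -1, by l: l=1 → 1; l=2 → 2; l=3 → 3.
Total orbitals: 1 + 2 + 3 = 6.

6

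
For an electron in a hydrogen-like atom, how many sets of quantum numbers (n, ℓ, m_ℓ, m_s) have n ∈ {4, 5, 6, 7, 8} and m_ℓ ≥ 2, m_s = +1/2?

55

Go shell by shell, enumerating (ℓ, m_ℓ) with m_ℓ ≥ 2:
n=4 → 3; n=5 → 6; n=6 → 10; n=7 → 15; n=8 → 21.
Orbitals: 3 + 6 + 10 + 15 + 21 = 55. With m_s fixed to +1/2 there is one state per orbital, so 55 states.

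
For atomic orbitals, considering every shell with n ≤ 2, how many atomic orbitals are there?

5

Total orbitals = 1² + 2² = 5.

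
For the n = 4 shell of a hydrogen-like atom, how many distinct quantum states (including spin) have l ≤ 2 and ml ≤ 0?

Go through l = 0, …, 3 (the values permitted for n = 4).
Contributions: l=0 → 1; l=1 → 2; l=2 → 3.
Orbitals: 1 + 2 + 3 = 6. Each orbital carries two spin states, so 6 × 2 = 12 states.

12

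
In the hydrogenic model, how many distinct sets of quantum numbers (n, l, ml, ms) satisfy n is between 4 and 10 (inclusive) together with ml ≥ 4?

Treat each shell separately and count matching orbitals:
n=5 → 1; n=6 → 3; n=7 → 6; n=8 → 10; n=9 → 15; n=10 → 21.
Orbitals: 1 + 3 + 6 + 10 + 15 + 21 = 56. Including both spin states (ms = ±1/2) gives 2 × 56 = 112 states.

112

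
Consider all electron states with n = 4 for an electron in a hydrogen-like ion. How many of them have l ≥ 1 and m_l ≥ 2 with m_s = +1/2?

3

With n = 4 the allowed l are 0, 1, …, 3.
Contributions: l=2 → 1; l=3 → 2.
Orbitals: 1 + 2 = 3. With m_s fixed to a single value there is one state per orbital, giving 3 states.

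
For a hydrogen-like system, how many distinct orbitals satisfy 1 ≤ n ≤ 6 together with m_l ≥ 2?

Go shell by shell, enumerating (l, m_l) with m_l ≥ 2:
n=3 → 1; n=4 → 3; n=5 → 6; n=6 → 10.
Total orbitals: 1 + 3 + 6 + 10 = 20.

20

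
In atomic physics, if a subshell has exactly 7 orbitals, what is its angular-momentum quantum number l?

2l+1 = 7 gives l = 3.

l = 3 (f)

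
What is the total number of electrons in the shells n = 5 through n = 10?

Shell n has n² orbitals: 5²=25 + 6²=36 + 7²=49 + 8²=64 + 9²=81 + 10²=100 = 355 orbitals.
Two spin states per orbital: 2 × 355 = 710 electrons.

710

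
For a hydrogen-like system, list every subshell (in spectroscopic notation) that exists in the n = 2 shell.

2s, 2p

For n = 2, l runs from 0 to 1. In spectroscopic notation l = 0,1,2,… ↔ s,p,d,f,g,h,i, so the subshells are 2s, 2p.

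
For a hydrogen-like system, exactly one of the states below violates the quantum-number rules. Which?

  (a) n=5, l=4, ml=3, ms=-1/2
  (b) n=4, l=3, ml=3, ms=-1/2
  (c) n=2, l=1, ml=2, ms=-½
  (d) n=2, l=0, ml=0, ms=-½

(c) has |ml| = 2 > l = 1, violating −l ≤ ml ≤ l.
The remaining sets (a), (b), (d) satisfy all four rules.

(c)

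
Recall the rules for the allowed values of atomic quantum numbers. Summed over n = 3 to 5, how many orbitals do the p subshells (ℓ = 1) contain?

A p subshell (ℓ = 1) exists for every n ≥ 2, so shells n = 3, 4, 5 each contribute one — 3 subshells.
Since each p subshell has 2·1+1 = 3 orbitals, the total is 3 × 3 = 9.

9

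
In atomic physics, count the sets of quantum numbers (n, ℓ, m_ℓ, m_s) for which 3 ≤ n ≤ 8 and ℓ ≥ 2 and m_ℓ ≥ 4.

For each n in the range, tally the orbitals obeying ℓ ≥ 2 and m_ℓ ≥ 4:
n=5 → 1; n=6 → 3; n=7 → 6; n=8 → 10.
Orbitals: 1 + 3 + 6 + 10 = 20. Including both spin states (m_s = ±1/2) gives 2 × 20 = 40 states.

40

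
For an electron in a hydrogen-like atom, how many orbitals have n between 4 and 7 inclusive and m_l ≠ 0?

Per-shell orbital counts meeting the constraint:
n=4 → 12; n=5 → 20; n=6 → 30; n=7 → 42.
Total orbitals: 12 + 20 + 30 + 42 = 104.

104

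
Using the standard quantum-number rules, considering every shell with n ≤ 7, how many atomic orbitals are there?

Total orbitals = 1² + 2² + 3² + 4² + 5² + 6² + 7² = 140.

140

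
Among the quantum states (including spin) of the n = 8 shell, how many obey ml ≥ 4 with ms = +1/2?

10

Go through l = 0, …, 7 (the values permitted for n = 8).
Per l-value: l=4 → 1; l=5 → 2; l=6 → 3; l=7 → 4.
Orbitals: 1 + 2 + 3 + 4 = 10. With ms fixed to a single value there is one state per orbital, giving 10 states.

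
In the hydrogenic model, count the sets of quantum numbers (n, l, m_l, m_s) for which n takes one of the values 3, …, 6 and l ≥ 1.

Treat each shell separately and count matching orbitals:
n=3 → 8; n=4 → 15; n=5 → 24; n=6 → 35.
Orbitals: 8 + 15 + 24 + 35 = 82. Including both spin states (m_s = ±1/2) gives 2 × 82 = 164 states.

164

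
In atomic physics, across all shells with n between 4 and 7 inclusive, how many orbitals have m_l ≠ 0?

Treat each shell separately and count matching orbitals:
n=4 → 12; n=5 → 20; n=6 → 30; n=7 → 42.
Total orbitals: 12 + 20 + 30 + 42 = 104.

104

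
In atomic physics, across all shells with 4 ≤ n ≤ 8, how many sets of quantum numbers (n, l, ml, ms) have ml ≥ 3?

Go shell by shell, enumerating (l, ml) with ml ≥ 3:
n=4 → 1; n=5 → 3; n=6 → 6; n=7 → 10; n=8 → 15.
Orbitals: 1 + 3 + 6 + 10 + 15 = 35. Including both spin states (ms = ±1/2) gives 2 × 35 = 70 states.

70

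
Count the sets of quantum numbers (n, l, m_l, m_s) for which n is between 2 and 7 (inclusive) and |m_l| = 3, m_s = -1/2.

20

Work shell by shell — for each n, count the (l, m_l) pairs that satisfy |m_l| = 3:
n=4 → 2; n=5 → 4; n=6 → 6; n=7 → 8.
Orbitals: 2 + 4 + 6 + 8 = 20. With m_s fixed to -1/2 there is one state per orbital, so 20 states.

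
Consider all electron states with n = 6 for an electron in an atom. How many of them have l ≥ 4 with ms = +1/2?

For n = 6, l ranges over 0 … 5.
Orbitals with l ≥ 4, by l: l=4 → 9; l=5 → 11.
Orbitals: 9 + 11 = 20. With ms fixed to a single value there is one state per orbital, giving 20 states.

20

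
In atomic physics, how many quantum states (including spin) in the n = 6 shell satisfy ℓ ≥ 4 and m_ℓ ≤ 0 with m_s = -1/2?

11

For n = 6, ℓ ranges over 0 … 5.
Per ℓ-value: ℓ=4 → 5; ℓ=5 → 6.
Orbitals: 5 + 6 = 11. With m_s fixed to a single value there is one state per orbital, giving 11 states.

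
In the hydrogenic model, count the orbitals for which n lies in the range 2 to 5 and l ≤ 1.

Treat each shell separately and count matching orbitals:
n=2 → 4; n=3 → 4; n=4 → 4; n=5 → 4.
Total orbitals: 4 + 4 + 4 + 4 = 16.

16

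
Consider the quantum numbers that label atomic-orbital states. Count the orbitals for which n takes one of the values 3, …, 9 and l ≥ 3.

Go shell by shell, enumerating (l, m_l) with l ≥ 3:
n=4 → 7; n=5 → 16; n=6 → 27; n=7 → 40; n=8 → 55; n=9 → 72.
Total orbitals: 7 + 16 + 27 + 40 + 55 + 72 = 217.

217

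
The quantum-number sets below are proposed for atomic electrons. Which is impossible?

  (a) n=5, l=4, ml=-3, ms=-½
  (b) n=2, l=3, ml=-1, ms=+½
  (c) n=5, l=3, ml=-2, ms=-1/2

(b) has l = 3 ≥ n = 2, violating 0 ≤ l ≤ n−1.
The remaining sets (a), (c) satisfy all four rules.

(b)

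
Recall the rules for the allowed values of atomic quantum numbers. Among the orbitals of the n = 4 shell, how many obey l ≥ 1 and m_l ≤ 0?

9

The n = 4 shell has l = 0 through 3; check each.
Orbitals with l ≥ 1 and m_l ≤ 0, by l: l=1 → 2; l=2 → 3; l=3 → 4.
Total orbitals: 2 + 3 + 4 = 9.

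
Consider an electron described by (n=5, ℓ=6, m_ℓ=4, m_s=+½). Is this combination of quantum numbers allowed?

The orbital quantum number must satisfy 0 ≤ ℓ ≤ n−1. With n = 5 the allowed ℓ values are 0, 1, 2, 3, 4, so ℓ = 6 is out of range.

Invalid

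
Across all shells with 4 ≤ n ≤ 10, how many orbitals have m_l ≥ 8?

4

For each n in the range, tally the orbitals obeying m_l ≥ 8:
n=9 → 1; n=10 → 3.
Total orbitals: 1 + 3 = 4.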